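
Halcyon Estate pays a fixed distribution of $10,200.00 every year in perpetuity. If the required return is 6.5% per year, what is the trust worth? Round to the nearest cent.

$156923.08

Level perpetuity: PV = C / r = $10,200.00 / 0.065 = $156,923.08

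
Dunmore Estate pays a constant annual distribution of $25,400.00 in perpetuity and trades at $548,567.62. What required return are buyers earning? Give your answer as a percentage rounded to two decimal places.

4.63%

P = C/r ⇒ r = C/P = $25,400.00/$548,567.62 = 0.046302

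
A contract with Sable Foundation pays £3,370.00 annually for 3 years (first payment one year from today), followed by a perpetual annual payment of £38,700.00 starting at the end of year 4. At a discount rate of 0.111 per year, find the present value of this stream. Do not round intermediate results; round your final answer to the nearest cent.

PV of 3-year annuity: £3,370.00 × [1 − (1+0.111)^−3] / 0.111 = 8221.01652
Perpetuity value at year 3: £38,700.00 / 0.111 = 348648.64865
PV of perpetuity: 348648.64865 / (1+0.111)^3 = 254241.12958
Total PV = 8221.01652 + 254241.12958 = 262462.14610

£262462.15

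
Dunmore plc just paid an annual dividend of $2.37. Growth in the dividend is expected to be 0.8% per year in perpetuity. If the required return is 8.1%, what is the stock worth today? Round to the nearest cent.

D₁ = D₀ × (1 + g) = $2.37 × 1.008 = $2.3890
Growing perpetuity: P = D₁ / (r − g) = $2.3890 / (0.081 − 0.008) = $32.73

$32.73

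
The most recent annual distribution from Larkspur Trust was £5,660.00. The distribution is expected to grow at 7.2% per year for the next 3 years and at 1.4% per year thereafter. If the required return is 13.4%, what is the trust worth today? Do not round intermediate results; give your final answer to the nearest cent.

£55593.47

D_1 = 6067.52000
D_2 = 6504.38144
D_3 = 6972.69690
Terminal value at year 3: TV = D_3×(1+g_2)/(r−g_2) = 7070.31466/0.12 = 58919.28884
P_0 = D_1/(1+r)^1 + D_2/(1+r)^2 + D_3/(1+r)^3 + TV/(1+r)^3
    = 5350.54674 + 5058.01244 + 4781.47207 + 40403.43902 = 55593.47027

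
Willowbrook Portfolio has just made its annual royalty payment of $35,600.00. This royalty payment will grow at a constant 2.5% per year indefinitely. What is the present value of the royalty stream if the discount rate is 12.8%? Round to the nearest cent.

$354271.84

D₁ = D₀ × (1 + g) = $35,600.00 × 1.025 = $36,490.0000
Growing perpetuity: P = D₁ / (r − g) = $36,490.0000 / (0.128 − 0.025) = $354,271.84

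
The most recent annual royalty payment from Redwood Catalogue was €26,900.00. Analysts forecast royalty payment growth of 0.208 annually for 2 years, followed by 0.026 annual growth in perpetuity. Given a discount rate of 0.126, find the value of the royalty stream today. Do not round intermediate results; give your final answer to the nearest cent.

D_1 = 32495.20000
D_2 = 39254.20160
Terminal value at year 2: TV = D_2×(1+g_2)/(r−g_2) = 40274.81084/0.1 = 402748.10842
P_0 = D_1/(1+r)^1 + D_2/(1+r)^2 + TV/(1+r)^2
    = 28858.96980 + 30960.59993 + 317655.75531 = 377475.32504

€377475.33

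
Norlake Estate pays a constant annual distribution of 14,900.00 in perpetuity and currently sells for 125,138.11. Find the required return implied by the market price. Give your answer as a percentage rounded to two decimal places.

11.91%

P = C/r ⇒ r = C/P = 14,900.00/125,138.11 = 0.119068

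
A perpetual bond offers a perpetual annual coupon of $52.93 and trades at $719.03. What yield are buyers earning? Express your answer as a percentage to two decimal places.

7.36%

P = C/r ⇒ r = C/P = $52.93/$719.03 = 0.073613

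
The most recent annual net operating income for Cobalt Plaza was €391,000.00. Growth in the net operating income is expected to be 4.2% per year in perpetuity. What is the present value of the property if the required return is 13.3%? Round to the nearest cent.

€4477164.84

D₁ = D₀ × (1 + g) = €391,000.00 × 1.042 = €407,422.0000
Growing perpetuity: P = D₁ / (r − g) = €407,422.0000 / (0.133 − 0.042) = €4,477,164.84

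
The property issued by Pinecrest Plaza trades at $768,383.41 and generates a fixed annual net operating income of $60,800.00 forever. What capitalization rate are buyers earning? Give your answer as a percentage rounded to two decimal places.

P = C/r ⇒ r = C/P = $60,800.00/$768,383.41 = 0.079127

7.91%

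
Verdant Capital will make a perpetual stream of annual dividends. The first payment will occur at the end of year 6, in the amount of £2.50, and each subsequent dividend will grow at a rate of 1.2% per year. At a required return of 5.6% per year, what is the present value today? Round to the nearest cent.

Value at end of year 5: C₁ / (r − g) = £2.50 / (0.056 − 0.012) = £56.8182
Discount to today: PV = £56.8182 / (1 + 0.056)^5 = £56.8182 / 1.313166 = £43.27

£43.27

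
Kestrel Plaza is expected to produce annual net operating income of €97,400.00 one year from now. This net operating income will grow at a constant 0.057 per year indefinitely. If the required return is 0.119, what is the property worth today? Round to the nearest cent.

Growing perpetuity: P = D₁ / (r − g) = €97,400.0000 / (0.119 − 0.057) = €1,570,967.74

€1570967.74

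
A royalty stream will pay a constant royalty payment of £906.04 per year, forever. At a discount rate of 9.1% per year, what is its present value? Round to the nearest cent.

Level perpetuity: PV = C / r = £906.04 / 0.091 = £9,956.48

£9956.48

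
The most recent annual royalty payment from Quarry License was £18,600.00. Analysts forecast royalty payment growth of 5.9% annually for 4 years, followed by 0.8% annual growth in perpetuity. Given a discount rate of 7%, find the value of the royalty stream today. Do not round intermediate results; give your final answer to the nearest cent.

D_1 = 19697.40000
D_2 = 20859.54660
D_3 = 22090.25985
D_4 = 23393.58518
Terminal value at year 4: TV = D_4×(1+g_2)/(r−g_2) = 23580.73386/0.062 = 380334.41713
P_0 = D_1/(1+r)^1 + D_2/(1+r)^2 + D_3/(1+r)^3 + D_4/(1+r)^4 + TV/(1+r)^4
    = 18408.78505 + 18219.53585 + 18032.23222 + 17846.85413 + 290155.30580 = 362662.71305

£362662.71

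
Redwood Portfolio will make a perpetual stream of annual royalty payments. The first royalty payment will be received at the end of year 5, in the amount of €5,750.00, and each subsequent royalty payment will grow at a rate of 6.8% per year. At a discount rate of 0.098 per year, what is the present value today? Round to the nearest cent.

€131867.34

Value at end of year 4: C₁ / (r − g) = €5,750.00 / (0.098 − 0.068) = €191,666.6667
Discount to today: PV = €191,666.6667 / (1 + 0.098)^4 = €191,666.6667 / 1.453481 = €131,867.34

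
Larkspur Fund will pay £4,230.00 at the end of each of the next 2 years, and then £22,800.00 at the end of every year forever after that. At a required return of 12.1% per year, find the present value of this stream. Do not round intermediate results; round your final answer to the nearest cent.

£157086.70

PV of 2-year annuity: £4,230.00 × [1 − (1+0.121)^−2] / 0.121 = 7139.53309
Perpetuity value at year 2: £22,800.00 / 0.121 = 188429.75207
PV of perpetuity: 188429.75207 / (1+0.121)^2 = 149947.16237
Total PV = 7139.53309 + 149947.16237 = 157086.69546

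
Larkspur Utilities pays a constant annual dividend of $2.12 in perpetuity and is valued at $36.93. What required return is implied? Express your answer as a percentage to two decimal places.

P = C/r ⇒ r = C/P = $2.12/$36.93 = 0.057406

5.74%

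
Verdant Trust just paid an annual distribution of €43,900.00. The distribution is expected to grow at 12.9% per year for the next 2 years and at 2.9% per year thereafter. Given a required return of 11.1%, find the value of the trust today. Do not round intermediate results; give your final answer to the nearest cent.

D_1 = 49563.10000
D_2 = 55956.73990
Terminal value at year 2: TV = D_2×(1+g_2)/(r−g_2) = 57579.48536/0.082 = 702188.84582
P_0 = D_1/(1+r)^1 + D_2/(1+r)^2 + TV/(1+r)^2
    = 44611.25113 + 45334.02567 + 568886.73677 = 658832.01357

€658832.01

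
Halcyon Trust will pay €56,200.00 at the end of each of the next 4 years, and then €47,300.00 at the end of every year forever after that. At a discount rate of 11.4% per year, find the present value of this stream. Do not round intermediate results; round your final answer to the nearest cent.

PV of 4-year annuity: €56,200.00 × [1 − (1+0.114)^−4] / 0.114 = 172878.75112
Perpetuity value at year 4: €47,300.00 / 0.114 = 414912.28070
PV of perpetuity: 414912.28070 / (1+0.114)^4 = 269411.12540
Total PV = 172878.75112 + 269411.12540 = 442289.87652

€442289.88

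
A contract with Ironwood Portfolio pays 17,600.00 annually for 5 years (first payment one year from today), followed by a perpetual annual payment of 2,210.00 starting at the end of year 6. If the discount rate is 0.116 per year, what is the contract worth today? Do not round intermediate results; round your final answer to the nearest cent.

75083.40

PV of 5-year annuity: 17,600.00 × [1 − (1+0.116)^−5] / 0.116 = 64077.81400
Perpetuity value at year 5: 2,210.00 / 0.116 = 19051.72414
PV of perpetuity: 19051.72414 / (1+0.116)^5 = 11005.58954
Total PV = 64077.81400 + 11005.58954 = 75083.40354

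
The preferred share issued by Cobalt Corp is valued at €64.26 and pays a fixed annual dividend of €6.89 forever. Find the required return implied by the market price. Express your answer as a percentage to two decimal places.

10.72%

P = C/r ⇒ r = C/P = €6.89/€64.26 = 0.107221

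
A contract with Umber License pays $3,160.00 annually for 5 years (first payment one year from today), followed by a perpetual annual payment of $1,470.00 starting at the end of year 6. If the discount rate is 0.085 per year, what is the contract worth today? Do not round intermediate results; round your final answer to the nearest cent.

$23953.80

PV of 5-year annuity: $3,160.00 × [1 − (1+0.085)^−5] / 0.085 = 12452.42897
Perpetuity value at year 5: $1,470.00 / 0.085 = 17294.11765
PV of perpetuity: 17294.11765 / (1+0.085)^5 = 11501.37379
Total PV = 12452.42897 + 11501.37379 = 23953.80276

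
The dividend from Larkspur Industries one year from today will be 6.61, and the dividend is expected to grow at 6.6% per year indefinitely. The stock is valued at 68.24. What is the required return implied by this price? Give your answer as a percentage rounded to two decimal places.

16.29%

P = D₁/(r − g) ⇒ r = D₁/P + g = 6.6100/68.24 + 0.066 = 0.096864 + 0.066 = 0.162864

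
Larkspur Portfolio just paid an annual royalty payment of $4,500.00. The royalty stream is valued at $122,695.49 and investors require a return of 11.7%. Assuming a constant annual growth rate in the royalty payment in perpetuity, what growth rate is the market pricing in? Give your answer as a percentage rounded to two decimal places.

7.75%

P = D₀(1+g)/(r−g) ⇒ P(r−g) = D₀(1+g) ⇒ g(P+D₀) = P·r − D₀
g = (P·r − D₀)/(P + D₀) = ($122,695.49×0.117 − $4,500.00) / ($122,695.49 + $4,500.00) = 0.077482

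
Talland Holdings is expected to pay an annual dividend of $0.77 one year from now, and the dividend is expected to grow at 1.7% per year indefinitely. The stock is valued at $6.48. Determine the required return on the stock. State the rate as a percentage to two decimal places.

P = D₁/(r − g) ⇒ r = D₁/P + g = $0.7700/$6.48 + 0.017 = 0.118827 + 0.017 = 0.135827

13.58%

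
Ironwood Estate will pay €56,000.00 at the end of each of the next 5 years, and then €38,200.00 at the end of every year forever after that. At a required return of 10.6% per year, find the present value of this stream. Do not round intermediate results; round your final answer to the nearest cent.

PV of 5-year annuity: €56,000.00 × [1 − (1+0.106)^−5] / 0.106 = 209069.80733
Perpetuity value at year 5: €38,200.00 / 0.106 = 360377.35849
PV of perpetuity: 360377.35849 / (1+0.106)^5 = 217761.88278
Total PV = 209069.80733 + 217761.88278 = 426831.69011

€426831.69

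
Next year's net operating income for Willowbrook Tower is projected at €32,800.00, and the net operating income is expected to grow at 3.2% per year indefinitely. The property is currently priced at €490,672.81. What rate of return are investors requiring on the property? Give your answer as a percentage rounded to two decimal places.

P = D₁/(r − g) ⇒ r = D₁/P + g = €32,800.0000/€490,672.81 + 0.032 = 0.066847 + 0.032 = 0.098847

9.88%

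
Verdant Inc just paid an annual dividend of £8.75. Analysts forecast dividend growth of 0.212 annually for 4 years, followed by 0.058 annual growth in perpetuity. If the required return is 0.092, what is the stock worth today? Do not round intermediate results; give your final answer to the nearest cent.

£458.91

D_1 = 10.60500
D_2 = 12.85326
D_3 = 15.57815
D_4 = 18.88072
Terminal value at year 4: TV = D_4×(1+g_2)/(r−g_2) = 19.97580/0.034 = 587.52355
P_0 = D_1/(1+r)^1 + D_2/(1+r)^2 + D_3/(1+r)^3 + D_4/(1+r)^4 + TV/(1+r)^4
    = 9.71154 + 10.77874 + 11.96322 + 13.27786 + 413.17566 = 458.90701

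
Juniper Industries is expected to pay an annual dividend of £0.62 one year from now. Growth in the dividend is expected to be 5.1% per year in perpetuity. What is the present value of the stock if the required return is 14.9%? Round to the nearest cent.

Growing perpetuity: P = D₁ / (r − g) = £0.6200 / (0.149 − 0.051) = £6.33

£6.33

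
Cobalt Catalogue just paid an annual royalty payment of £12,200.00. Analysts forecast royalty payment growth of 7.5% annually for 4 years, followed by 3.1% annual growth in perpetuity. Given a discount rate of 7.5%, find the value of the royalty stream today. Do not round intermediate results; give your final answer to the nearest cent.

£334668.18

D_1 = 13115.00000
D_2 = 14098.62500
D_3 = 15156.02188
D_4 = 16292.72352
Terminal value at year 4: TV = D_4×(1+g_2)/(r−g_2) = 16797.79794/0.044 = 381768.13510
P_0 = D_1/(1+r)^1 + D_2/(1+r)^2 + D_3/(1+r)^3 + D_4/(1+r)^4 + TV/(1+r)^4
    = 12200.00000 + 12200.00000 + 12200.00000 + 12200.00000 + 285868.18182 = 334668.18182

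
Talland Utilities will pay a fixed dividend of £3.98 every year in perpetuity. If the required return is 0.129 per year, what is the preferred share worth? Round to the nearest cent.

Level perpetuity: PV = C / r = £3.98 / 0.129 = £30.85

£30.85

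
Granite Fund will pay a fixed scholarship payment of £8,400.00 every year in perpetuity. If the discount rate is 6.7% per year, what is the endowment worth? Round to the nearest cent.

£125373.13

Level perpetuity: PV = C / r = £8,400.00 / 0.067 = £125,373.13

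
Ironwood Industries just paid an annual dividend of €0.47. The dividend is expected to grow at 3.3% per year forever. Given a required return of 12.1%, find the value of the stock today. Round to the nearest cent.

€5.52

D₁ = D₀ × (1 + g) = €0.47 × 1.033 = €0.4855
Growing perpetuity: P = D₁ / (r − g) = €0.4855 / (0.121 − 0.033) = €5.52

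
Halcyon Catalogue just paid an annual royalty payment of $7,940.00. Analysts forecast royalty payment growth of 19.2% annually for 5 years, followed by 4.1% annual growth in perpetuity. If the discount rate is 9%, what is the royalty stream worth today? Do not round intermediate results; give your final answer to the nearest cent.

$316166.89

D_1 = 9464.48000
D_2 = 11281.66016
D_3 = 13447.73891
D_4 = 16029.70478
D_5 = 19107.40810
Terminal value at year 5: TV = D_5×(1+g_2)/(r−g_2) = 19890.81183/0.049 = 405934.93534
P_0 = D_1/(1+r)^1 + D_2/(1+r)^2 + D_3/(1+r)^3 + D_4/(1+r)^4 + D_5/(1+r)^5 + TV/(1+r)^5
    = 8683.00917 + 9495.54765 + 10384.12183 + 11355.84699 + 12418.50423 + 263829.85527 = 316166.88515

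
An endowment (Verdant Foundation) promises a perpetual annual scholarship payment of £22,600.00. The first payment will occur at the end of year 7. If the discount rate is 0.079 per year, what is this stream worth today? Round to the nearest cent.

Value at end of year 6: C / r = £22,600.00 / 0.079 = £286,075.9494
Discount to today: PV = £286,075.9494 / (1 + 0.079)^6 = £286,075.9494 / 1.578079 = £181,281.16

£181281.16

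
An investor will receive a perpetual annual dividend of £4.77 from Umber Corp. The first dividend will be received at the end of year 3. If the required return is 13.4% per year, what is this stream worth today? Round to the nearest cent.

£27.68

Value at end of year 2: C / r = £4.77 / 0.134 = £35.5970
Discount to today: PV = £35.5970 / (1 + 0.134)^2 = £35.5970 / 1.285956 = £27.68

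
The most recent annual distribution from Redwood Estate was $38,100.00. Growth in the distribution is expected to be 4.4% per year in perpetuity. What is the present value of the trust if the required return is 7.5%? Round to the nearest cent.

D₁ = D₀ × (1 + g) = $38,100.00 × 1.044 = $39,776.4000
Growing perpetuity: P = D₁ / (r − g) = $39,776.4000 / (0.075 − 0.044) = $1,283,109.68

$1283109.68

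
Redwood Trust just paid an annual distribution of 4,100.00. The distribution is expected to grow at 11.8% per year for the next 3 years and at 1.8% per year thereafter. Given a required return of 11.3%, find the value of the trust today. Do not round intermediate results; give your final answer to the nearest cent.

D_1 = 4583.80000
D_2 = 5124.68840
D_3 = 5729.40163
Terminal value at year 3: TV = D_3×(1+g_2)/(r−g_2) = 5832.53086/0.095 = 61395.06169
P_0 = D_1/(1+r)^1 + D_2/(1+r)^2 + D_3/(1+r)^3 + TV/(1+r)^3
    = 4118.41869 + 4136.92012 + 4155.50467 + 44529.51317 = 56940.35664

56940.36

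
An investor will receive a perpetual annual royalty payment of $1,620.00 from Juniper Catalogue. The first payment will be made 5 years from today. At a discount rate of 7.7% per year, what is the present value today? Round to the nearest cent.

Value at end of year 4: C / r = $1,620.00 / 0.077 = $21,038.9610
Discount to today: PV = $21,038.9610 / (1 + 0.077)^4 = $21,038.9610 / 1.345435 = $15,637.29

$15637.29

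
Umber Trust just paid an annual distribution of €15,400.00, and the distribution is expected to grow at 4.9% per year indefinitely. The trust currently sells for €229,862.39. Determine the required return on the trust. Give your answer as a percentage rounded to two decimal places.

11.93%

D₁ = €15,400.00 × 1.049 = €16,154.6000
P = D₁/(r − g) ⇒ r = D₁/P + g = €16,154.6000/€229,862.39 + 0.049 = 0.070279 + 0.049 = 0.119279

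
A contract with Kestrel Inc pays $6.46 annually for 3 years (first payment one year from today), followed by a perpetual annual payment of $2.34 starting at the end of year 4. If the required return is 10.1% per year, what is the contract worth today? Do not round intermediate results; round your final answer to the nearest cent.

$33.40

PV of 3-year annuity: $6.46 × [1 − (1+0.101)^−3] / 0.101 = 16.03682
Perpetuity value at year 3: $2.34 / 0.101 = 23.16832
PV of perpetuity: 23.16832 / (1+0.101)^3 = 17.35931
Total PV = 16.03682 + 17.35931 = 33.39614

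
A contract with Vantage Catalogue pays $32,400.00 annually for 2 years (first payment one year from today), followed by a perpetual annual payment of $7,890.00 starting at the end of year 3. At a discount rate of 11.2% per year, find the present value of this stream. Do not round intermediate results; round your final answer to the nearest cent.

$112309.17

PV of 2-year annuity: $32,400.00 × [1 − (1+0.112)^−2] / 0.112 = 55338.75058
Perpetuity value at year 2: $7,890.00 / 0.112 = 70446.42857
PV of perpetuity: 70446.42857 / (1+0.112)^2 = 56970.41801
Total PV = 55338.75058 + 56970.41801 = 112309.16860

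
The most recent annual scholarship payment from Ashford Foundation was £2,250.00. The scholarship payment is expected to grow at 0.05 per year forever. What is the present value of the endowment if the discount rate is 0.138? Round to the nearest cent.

D₁ = D₀ × (1 + g) = £2,250.00 × 1.05 = £2,362.5000
Growing perpetuity: P = D₁ / (r − g) = £2,362.5000 / (0.138 − 0.05) = £26,846.59

£26846.59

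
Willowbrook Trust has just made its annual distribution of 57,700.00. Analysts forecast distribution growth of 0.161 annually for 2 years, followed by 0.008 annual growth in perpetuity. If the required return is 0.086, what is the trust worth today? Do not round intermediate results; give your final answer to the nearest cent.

979839.43

D_1 = 66989.70000
D_2 = 77775.04170
Terminal value at year 2: TV = D_2×(1+g_2)/(r−g_2) = 78397.24203/0.078 = 1005092.84658
P_0 = D_1/(1+r)^1 + D_2/(1+r)^2 + TV/(1+r)^2
    = 61684.80663 + 65944.80709 + 852209.81467 = 979839.42839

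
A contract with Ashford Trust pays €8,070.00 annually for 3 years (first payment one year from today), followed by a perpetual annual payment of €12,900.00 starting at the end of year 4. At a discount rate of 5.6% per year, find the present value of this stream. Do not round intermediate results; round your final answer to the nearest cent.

€217350.35

PV of 3-year annuity: €8,070.00 × [1 − (1+0.056)^−3] / 0.056 = 21731.84746
Perpetuity value at year 3: €12,900.00 / 0.056 = 230357.14286
PV of perpetuity: 230357.14286 / (1+0.056)^3 = 195618.50193
Total PV = 21731.84746 + 195618.50193 = 217350.34939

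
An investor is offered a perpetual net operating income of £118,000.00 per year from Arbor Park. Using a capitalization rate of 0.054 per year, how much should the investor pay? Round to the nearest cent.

£2185185.19

Level perpetuity: PV = C / r = £118,000.00 / 0.054 = £2,185,185.19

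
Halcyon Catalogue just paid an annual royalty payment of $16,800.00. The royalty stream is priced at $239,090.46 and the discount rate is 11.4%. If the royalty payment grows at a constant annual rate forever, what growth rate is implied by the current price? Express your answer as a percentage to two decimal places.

P = D₀(1+g)/(r−g) ⇒ P(r−g) = D₀(1+g) ⇒ g(P+D₀) = P·r − D₀
g = (P·r − D₀)/(P + D₀) = ($239,090.46×0.114 − $16,800.00) / ($239,090.46 + $16,800.00) = 0.040862

4.09%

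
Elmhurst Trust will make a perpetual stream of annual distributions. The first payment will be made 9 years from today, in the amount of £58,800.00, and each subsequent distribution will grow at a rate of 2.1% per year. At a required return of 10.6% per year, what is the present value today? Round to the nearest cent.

£308970.76

Value at end of year 8: C₁ / (r − g) = £58,800.00 / (0.106 − 0.021) = £691,764.7059
Discount to today: PV = £691,764.7059 / (1 + 0.106)^8 = £691,764.7059 / 2.238933 = £308,970.76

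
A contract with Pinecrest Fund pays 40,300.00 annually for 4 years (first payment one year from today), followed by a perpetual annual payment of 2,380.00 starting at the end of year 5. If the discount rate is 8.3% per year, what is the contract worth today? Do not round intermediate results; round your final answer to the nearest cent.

153436.41

PV of 4-year annuity: 40,300.00 × [1 − (1+0.083)^−4] / 0.083 = 132592.21660
Perpetuity value at year 4: 2,380.00 / 0.083 = 28674.69880
PV of perpetuity: 28674.69880 / (1+0.083)^4 = 20844.19072
Total PV = 132592.21660 + 20844.19072 = 153436.40732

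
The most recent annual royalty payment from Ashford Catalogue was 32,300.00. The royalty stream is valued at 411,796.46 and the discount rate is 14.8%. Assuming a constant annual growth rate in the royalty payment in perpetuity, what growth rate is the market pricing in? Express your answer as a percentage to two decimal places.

P = D₀(1+g)/(r−g) ⇒ P(r−g) = D₀(1+g) ⇒ g(P+D₀) = P·r − D₀
g = (P·r − D₀)/(P + D₀) = (411,796.46×0.148 − 32,300.00) / (411,796.46 + 32,300.00) = 0.064504

6.45%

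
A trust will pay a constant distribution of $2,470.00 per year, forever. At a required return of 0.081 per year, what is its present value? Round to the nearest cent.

Level perpetuity: PV = C / r = $2,470.00 / 0.081 = $30,493.83

$30493.83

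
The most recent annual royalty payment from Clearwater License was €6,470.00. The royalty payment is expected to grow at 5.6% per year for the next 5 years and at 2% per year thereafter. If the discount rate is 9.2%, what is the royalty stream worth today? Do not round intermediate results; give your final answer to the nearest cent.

€106801.43

D_1 = 6832.32000
D_2 = 7214.92992
D_3 = 7618.96600
D_4 = 8045.62809
D_5 = 8496.18326
Terminal value at year 5: TV = D_5×(1+g_2)/(r−g_2) = 8666.10693/0.072 = 120362.59625
P_0 = D_1/(1+r)^1 + D_2/(1+r)^2 + D_3/(1+r)^3 + D_4/(1+r)^4 + D_5/(1+r)^5 + TV/(1+r)^5
    = 6256.70330 + 6050.43835 + 5850.97335 + 5658.08412 + 5471.55388 + 77513.67990 = 106801.43289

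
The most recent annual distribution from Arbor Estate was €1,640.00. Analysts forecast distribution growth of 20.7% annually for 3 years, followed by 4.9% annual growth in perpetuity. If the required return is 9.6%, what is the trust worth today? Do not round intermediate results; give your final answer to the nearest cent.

D_1 = 1979.48000
D_2 = 2389.23236
D_3 = 2883.80346
Terminal value at year 3: TV = D_3×(1+g_2)/(r−g_2) = 3025.10983/0.047 = 64364.03889
P_0 = D_1/(1+r)^1 + D_2/(1+r)^2 + D_3/(1+r)^3 + TV/(1+r)^3
    = 1806.09489 + 1989.01144 + 2190.45329 + 48889.05314 = 54874.61275

€54874.61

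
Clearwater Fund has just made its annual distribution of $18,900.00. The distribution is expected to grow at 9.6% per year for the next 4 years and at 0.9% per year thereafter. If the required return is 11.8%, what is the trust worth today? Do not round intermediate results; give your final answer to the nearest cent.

$233538.49

D_1 = 20714.40000
D_2 = 22702.98240
D_3 = 24882.46871
D_4 = 27271.18571
Terminal value at year 4: TV = D_4×(1+g_2)/(r−g_2) = 27516.62638/0.109 = 252446.11356
P_0 = D_1/(1+r)^1 + D_2/(1+r)^2 + D_3/(1+r)^3 + D_4/(1+r)^4 + TV/(1+r)^4
    = 18528.08587 + 18163.49026 + 17806.06916 + 17455.68140 + 161585.16084 = 233538.48753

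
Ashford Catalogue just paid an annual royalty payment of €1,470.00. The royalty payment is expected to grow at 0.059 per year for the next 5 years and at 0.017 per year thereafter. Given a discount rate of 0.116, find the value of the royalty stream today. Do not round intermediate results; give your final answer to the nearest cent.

D_1 = 1556.73000
D_2 = 1648.57707
D_3 = 1745.84312
D_4 = 1848.84786
D_5 = 1957.92988
Terminal value at year 5: TV = D_5×(1+g_2)/(r−g_2) = 1991.21469/0.099 = 20113.27973
P_0 = D_1/(1+r)^1 + D_2/(1+r)^2 + D_3/(1+r)^3 + D_4/(1+r)^4 + D_5/(1+r)^5 + TV/(1+r)^5
    = 1394.91935 + 1323.67347 + 1256.06650 + 1191.91256 + 1131.03531 + 11618.81724 = 17916.42444

€17916.42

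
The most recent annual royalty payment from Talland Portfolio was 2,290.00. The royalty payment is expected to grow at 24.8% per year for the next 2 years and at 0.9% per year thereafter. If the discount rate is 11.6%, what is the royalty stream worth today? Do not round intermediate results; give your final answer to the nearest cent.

D_1 = 2857.92000
D_2 = 3566.68416
Terminal value at year 2: TV = D_2×(1+g_2)/(r−g_2) = 3598.78432/0.107 = 33633.49829
P_0 = D_1/(1+r)^1 + D_2/(1+r)^2 + TV/(1+r)^2
    = 2560.86022 + 2863.75766 + 27004.96709 = 32429.58497

32429.58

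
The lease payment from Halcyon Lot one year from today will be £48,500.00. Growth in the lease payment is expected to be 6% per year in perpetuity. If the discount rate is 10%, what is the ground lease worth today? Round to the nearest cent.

Growing perpetuity: P = D₁ / (r − g) = £48,500.0000 / (0.1 − 0.06) = £1,212,500.00

£1212500.00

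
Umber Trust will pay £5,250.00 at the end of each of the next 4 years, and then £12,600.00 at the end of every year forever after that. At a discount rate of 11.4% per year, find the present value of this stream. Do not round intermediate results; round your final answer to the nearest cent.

£87916.73

PV of 4-year annuity: £5,250.00 × [1 − (1+0.114)^−4] / 0.114 = 16149.70540
Perpetuity value at year 4: £12,600.00 / 0.114 = 110526.31579
PV of perpetuity: 110526.31579 / (1+0.114)^4 = 71767.02283
Total PV = 16149.70540 + 71767.02283 = 87916.72823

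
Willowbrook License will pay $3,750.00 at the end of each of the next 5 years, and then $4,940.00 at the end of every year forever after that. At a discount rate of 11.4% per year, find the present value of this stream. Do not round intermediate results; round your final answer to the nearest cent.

PV of 5-year annuity: $3,750.00 × [1 − (1+0.114)^−5] / 0.114 = 13721.27815
Perpetuity value at year 5: $4,940.00 / 0.114 = 43333.33333
PV of perpetuity: 43333.33333 / (1+0.114)^5 = 25257.83625
Total PV = 13721.27815 + 25257.83625 = 38979.11440

$38979.11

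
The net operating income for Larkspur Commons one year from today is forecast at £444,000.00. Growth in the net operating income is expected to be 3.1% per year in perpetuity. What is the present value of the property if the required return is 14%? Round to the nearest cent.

£4073394.50

Growing perpetuity: P = D₁ / (r − g) = £444,000.0000 / (0.14 − 0.031) = £4,073,394.50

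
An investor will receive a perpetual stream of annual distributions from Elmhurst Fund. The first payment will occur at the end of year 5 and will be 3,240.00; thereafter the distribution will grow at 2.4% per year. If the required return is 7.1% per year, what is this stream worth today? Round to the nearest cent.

52394.93

Value at end of year 4: C₁ / (r − g) = 3,240.00 / (0.071 − 0.024) = 68,936.1702
Discount to today: PV = 68,936.1702 / (1 + 0.071)^4 = 68,936.1702 / 1.315703 = 52,394.93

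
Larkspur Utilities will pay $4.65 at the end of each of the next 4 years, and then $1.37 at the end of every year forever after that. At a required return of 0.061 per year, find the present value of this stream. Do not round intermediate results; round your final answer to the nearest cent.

PV of 4-year annuity: $4.65 × [1 − (1+0.061)^−4] / 0.061 = 16.07591
Perpetuity value at year 4: $1.37 / 0.061 = 22.45902
PV of perpetuity: 22.45902 / (1+0.061)^4 = 17.72267
Total PV = 16.07591 + 17.72267 = 33.79859

$33.80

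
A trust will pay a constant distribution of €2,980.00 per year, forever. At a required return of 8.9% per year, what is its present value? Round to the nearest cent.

€33483.15

Level perpetuity: PV = C / r = €2,980.00 / 0.089 = €33,483.15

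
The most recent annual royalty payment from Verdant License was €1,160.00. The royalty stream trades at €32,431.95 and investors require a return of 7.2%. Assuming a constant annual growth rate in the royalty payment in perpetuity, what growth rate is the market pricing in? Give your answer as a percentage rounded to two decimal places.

P = D₀(1+g)/(r−g) ⇒ P(r−g) = D₀(1+g) ⇒ g(P+D₀) = P·r − D₀
g = (P·r − D₀)/(P + D₀) = (€32,431.95×0.072 − €1,160.00) / (€32,431.95 + €1,160.00) = 0.034982

3.50%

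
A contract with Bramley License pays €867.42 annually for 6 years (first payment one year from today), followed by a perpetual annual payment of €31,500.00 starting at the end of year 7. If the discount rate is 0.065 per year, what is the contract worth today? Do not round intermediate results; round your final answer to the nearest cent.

PV of 6-year annuity: €867.42 × [1 − (1+0.065)^−6] / 0.065 = 4199.19198
Perpetuity value at year 6: €31,500.00 / 0.065 = 484615.38462
PV of perpetuity: 484615.38462 / (1+0.065)^6 = 332123.45757
Total PV = 4199.19198 + 332123.45757 = 336322.64955

€336322.65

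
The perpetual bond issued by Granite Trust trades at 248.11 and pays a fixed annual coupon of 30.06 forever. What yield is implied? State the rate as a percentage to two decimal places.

P = C/r ⇒ r = C/P = 30.06/248.11 = 0.121156

12.12%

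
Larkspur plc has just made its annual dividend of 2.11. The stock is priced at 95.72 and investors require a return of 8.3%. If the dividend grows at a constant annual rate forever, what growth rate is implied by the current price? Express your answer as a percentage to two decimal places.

5.96%

P = D₀(1+g)/(r−g) ⇒ P(r−g) = D₀(1+g) ⇒ g(P+D₀) = P·r − D₀
g = (P·r − D₀)/(P + D₀) = (95.72×0.083 − 2.11) / (95.72 + 2.11) = 0.059642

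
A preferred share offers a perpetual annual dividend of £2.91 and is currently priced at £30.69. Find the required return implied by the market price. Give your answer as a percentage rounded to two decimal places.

9.48%

P = C/r ⇒ r = C/P = £2.91/£30.69 = 0.094819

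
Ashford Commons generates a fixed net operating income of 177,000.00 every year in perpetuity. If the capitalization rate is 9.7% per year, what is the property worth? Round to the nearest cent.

Level perpetuity: PV = C / r = 177,000.00 / 0.097 = 1,824,742.27

1824742.27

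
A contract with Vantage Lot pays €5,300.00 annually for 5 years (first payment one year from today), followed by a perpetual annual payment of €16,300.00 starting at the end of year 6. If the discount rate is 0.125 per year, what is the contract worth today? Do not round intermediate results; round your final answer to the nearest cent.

€91233.75

PV of 5-year annuity: €5,300.00 × [1 − (1+0.125)^−5] / 0.125 = 18871.01221
Perpetuity value at year 5: €16,300.00 / 0.125 = 130400.00000
PV of perpetuity: 130400.00000 / (1+0.125)^5 = 72362.73603
Total PV = 18871.01221 + 72362.73603 = 91233.74824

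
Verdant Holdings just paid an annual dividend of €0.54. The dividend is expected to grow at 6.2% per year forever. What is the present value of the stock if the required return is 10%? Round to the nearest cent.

€15.09

D₁ = D₀ × (1 + g) = €0.54 × 1.062 = €0.5735
Growing perpetuity: P = D₁ / (r − g) = €0.5735 / (0.1 − 0.062) = €15.09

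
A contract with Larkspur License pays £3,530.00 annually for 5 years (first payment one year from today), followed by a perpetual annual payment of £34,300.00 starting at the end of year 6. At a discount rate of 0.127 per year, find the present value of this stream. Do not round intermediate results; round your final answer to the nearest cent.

PV of 5-year annuity: £3,530.00 × [1 − (1+0.127)^−5] / 0.127 = 12507.24989
Perpetuity value at year 5: £34,300.00 / 0.127 = 270078.74016
PV of perpetuity: 270078.74016 / (1+0.127)^5 = 148549.37156
Total PV = 12507.24989 + 148549.37156 = 161056.62145

£161056.62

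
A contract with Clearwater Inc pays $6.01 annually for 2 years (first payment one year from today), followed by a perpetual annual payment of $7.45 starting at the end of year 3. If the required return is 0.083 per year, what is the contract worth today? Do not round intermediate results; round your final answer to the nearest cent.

$87.20

PV of 2-year annuity: $6.01 × [1 − (1+0.083)^−2] / 0.083 = 10.67350
Perpetuity value at year 2: $7.45 / 0.083 = 89.75904
PV of perpetuity: 89.75904 / (1+0.083)^2 = 76.52816
Total PV = 10.67350 + 76.52816 = 87.20166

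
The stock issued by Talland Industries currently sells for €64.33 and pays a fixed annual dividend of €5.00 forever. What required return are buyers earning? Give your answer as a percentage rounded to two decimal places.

P = C/r ⇒ r = C/P = €5.00/€64.33 = 0.077724

7.77%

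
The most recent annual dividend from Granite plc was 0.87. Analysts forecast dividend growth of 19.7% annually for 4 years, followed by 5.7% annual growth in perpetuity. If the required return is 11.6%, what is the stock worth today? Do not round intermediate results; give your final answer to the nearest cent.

D_1 = 1.04139
D_2 = 1.24654
D_3 = 1.49211
D_4 = 1.78606
Terminal value at year 4: TV = D_4×(1+g_2)/(r−g_2) = 1.88786/0.059 = 31.99770
P_0 = D_1/(1+r)^1 + D_2/(1+r)^2 + D_3/(1+r)^3 + D_4/(1+r)^4 + TV/(1+r)^4
    = 0.93315 + 1.00087 + 1.07352 + 1.15143 + 20.62823 = 24.78720

24.79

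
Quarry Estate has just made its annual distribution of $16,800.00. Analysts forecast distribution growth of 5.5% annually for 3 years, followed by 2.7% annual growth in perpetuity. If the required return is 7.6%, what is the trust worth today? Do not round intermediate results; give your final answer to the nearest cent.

$380355.86

D_1 = 17724.00000
D_2 = 18698.82000
D_3 = 19727.25510
Terminal value at year 3: TV = D_3×(1+g_2)/(r−g_2) = 20259.89099/0.049 = 413467.16301
P_0 = D_1/(1+r)^1 + D_2/(1+r)^2 + D_3/(1+r)^3 + TV/(1+r)^3
    = 16472.11896 + 16150.63708 + 15835.42948 + 331897.67507 = 380355.86060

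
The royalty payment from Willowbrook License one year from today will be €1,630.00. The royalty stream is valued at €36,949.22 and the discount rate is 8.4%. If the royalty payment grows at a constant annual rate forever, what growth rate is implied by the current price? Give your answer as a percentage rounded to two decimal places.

3.99%

P = D₁/(r−g) ⇒ g = r − D₁/P = 0.084 − €1,630.00/€36,949.22 = 0.039885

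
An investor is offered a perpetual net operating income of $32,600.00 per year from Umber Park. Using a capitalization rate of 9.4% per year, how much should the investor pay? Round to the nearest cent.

$346808.51

Level perpetuity: PV = C / r = $32,600.00 / 0.094 = $346,808.51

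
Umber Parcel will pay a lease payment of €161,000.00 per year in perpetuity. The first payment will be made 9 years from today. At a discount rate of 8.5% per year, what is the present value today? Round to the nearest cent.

Value at end of year 8: C / r = €161,000.00 / 0.085 = €1,894,117.6471
Discount to today: PV = €1,894,117.6471 / (1 + 0.085)^8 = €1,894,117.6471 / 1.920604 = €986,209.19

€986209.19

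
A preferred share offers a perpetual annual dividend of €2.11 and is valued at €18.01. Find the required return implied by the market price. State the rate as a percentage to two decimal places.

11.72%

P = C/r ⇒ r = C/P = €2.11/€18.01 = 0.117157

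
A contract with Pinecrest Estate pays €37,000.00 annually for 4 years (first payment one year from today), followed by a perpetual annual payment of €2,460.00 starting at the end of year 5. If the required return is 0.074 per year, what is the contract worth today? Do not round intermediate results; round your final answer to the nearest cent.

PV of 4-year annuity: €37,000.00 × [1 − (1+0.074)^−4] / 0.074 = 124203.37200
Perpetuity value at year 4: €2,460.00 / 0.074 = 33243.24324
PV of perpetuity: 33243.24324 / (1+0.074)^4 = 24985.39743
Total PV = 124203.37200 + 24985.39743 = 149188.76943

€149188.77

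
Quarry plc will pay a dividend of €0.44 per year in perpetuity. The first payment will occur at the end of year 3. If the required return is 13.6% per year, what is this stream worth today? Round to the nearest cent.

€2.51

Value at end of year 2: C / r = €0.44 / 0.136 = €3.2353
Discount to today: PV = €3.2353 / (1 + 0.136)^2 = €3.2353 / 1.290496 = €2.51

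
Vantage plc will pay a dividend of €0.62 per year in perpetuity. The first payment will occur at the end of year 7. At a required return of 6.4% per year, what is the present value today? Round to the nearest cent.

€6.68

Value at end of year 6: C / r = €0.62 / 0.064 = €9.6875
Discount to today: PV = €9.6875 / (1 + 0.064)^6 = €9.6875 / 1.450941 = €6.68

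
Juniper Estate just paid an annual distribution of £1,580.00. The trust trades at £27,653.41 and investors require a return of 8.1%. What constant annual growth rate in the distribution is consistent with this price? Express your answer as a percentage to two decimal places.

P = D₀(1+g)/(r−g) ⇒ P(r−g) = D₀(1+g) ⇒ g(P+D₀) = P·r − D₀
g = (P·r − D₀)/(P + D₀) = (£27,653.41×0.081 − £1,580.00) / (£27,653.41 + £1,580.00) = 0.022574

2.26%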